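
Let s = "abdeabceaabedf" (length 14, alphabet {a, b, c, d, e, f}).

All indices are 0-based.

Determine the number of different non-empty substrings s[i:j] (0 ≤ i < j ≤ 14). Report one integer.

rank | idx | suffix
   0 |   8 | aabedf
   1 |   4 | abceaabedf
   2 |   0 | abdeabceaabedf
   3 |   9 | abedf
   4 |   5 | bceaabedf
   5 |   1 | bdeabceaabedf
   6 |  10 | bedf
   7 |   6 | ceaabedf
   8 |   2 | deabceaabedf
   9 |  12 | df
  10 |   7 | eaabedf
  11 |   3 | eabceaabedf
  12 |  11 | edf
  13 |  13 | f

SA = [8, 4, 0, 9, 5, 1, 10, 6, 2, 12, 7, 3, 11, 13]
[i] adj suffixes → lcp
  [1] 8/4 → 1 ('a')
  [2] 4/0 → 2 ('ab')
  [3] 0/9 → 2 ('ab')
  [4] 9/5 → 0 ('')
  [5] 5/1 → 1 ('b')
  [6] 1/10 → 1 ('b')
  [7] 10/6 → 0 ('')
  [8] 6/2 → 0 ('')
  [9] 2/12 → 1 ('d')
  [10] 12/7 → 0 ('')
  [11] 7/3 → 2 ('ea')
  [12] 3/11 → 1 ('e')
  [13] 11/13 → 0 ('')

n(n+1)/2 = 14·15/2 = 105
Σ LCP = 0 + 1 + 2 + 2 + 0 + 1 + 1 + 0 + 0 + 1 + 0 + 2 + 1 + 0 = 11
distinct = 105 − 11 = 94

94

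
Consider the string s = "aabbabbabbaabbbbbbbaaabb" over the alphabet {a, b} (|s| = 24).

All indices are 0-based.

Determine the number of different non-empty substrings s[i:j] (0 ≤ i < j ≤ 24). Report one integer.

sorted suffixes:
  #0 SA[0]=19  'aaabb'
  #1 SA[1]=20  'aabb'
  #2 SA[2]=0  'aabbabbabbaabbbbbbbaaabb'
  #3 SA[3]=10  'aabbbbbbbaaabb'
  #4 SA[4]=21  'abb'
  #5 SA[5]=7  'abbaabbbbbbbaaabb'
  #6 SA[6]=4  'abbabbaabbbbbbbaaabb'
  #7 SA[7]=1  'abbabbabbaabbbbbbbaaabb'
  #8 SA[8]=11  'abbbbbbbaaabb'
  #9 SA[9]=23  'b'
  #10 SA[10]=18  'baaabb'
  #11 SA[11]=9  'baabbbbbbbaaabb'
  #12 SA[12]=6  'babbaabbbbbbbaaabb'
  #13 SA[13]=3  'babbabbaabbbbbbbaaabb'
  #14 SA[14]=22  'bb'
  #15 SA[15]=17  'bbaaabb'
  #16 SA[16]=8  'bbaabbbbbbbaaabb'
  #17 SA[17]=5  'bbabbaabbbbbbbaaabb'
  #18 SA[18]=2  'bbabbabbaabbbbbbbaaabb'
  #19 SA[19]=16  'bbbaaabb'
  #20 SA[20]=15  'bbbbaaabb'
  #21 SA[21]=14  'bbbbbaaabb'
  #22 SA[22]=13  'bbbbbbaaabb'
  #23 SA[23]=12  'bbbbbbbaaabb'

SA = [19, 20, 0, 10, 21, 7, 4, 1, 11, 23, 18, 9, 6, 3, 22, 17, 8, 5, 2, 16, 15, 14, 13, 12]
rank  pair      lcp
   1  s[19:],s[20:]  2  'aa'
   2  s[20:],s[0:]  4  'aabb'
   3  s[0:],s[10:]  4  'aabb'
   4  s[10:],s[21:]  1  'a'
   5  s[21:],s[7:]  3  'abb'
   6  s[7:],s[4:]  4  'abba'
   7  s[4:],s[1:]  7  'abbabba'
   8  s[1:],s[11:]  3  'abb'
   9  s[11:],s[23:]  0  ''
  10  s[23:],s[18:]  1  'b'
  11  s[18:],s[9:]  3  'baa'
  12  s[9:],s[6:]  2  'ba'
  13  s[6:],s[3:]  5  'babba'
  14  s[3:],s[22:]  1  'b'
  15  s[22:],s[17:]  2  'bb'
  16  s[17:],s[8:]  4  'bbaa'
  17  s[8:],s[5:]  3  'bba'
  18  s[5:],s[2:]  6  'bbabba'
  19  s[2:],s[16:]  2  'bb'
  20  s[16:],s[15:]  3  'bbb'
  21  s[15:],s[14:]  4  'bbbb'
  22  s[14:],s[13:]  5  'bbbbb'
  23  s[13:],s[12:]  6  'bbbbbb'

n(n+1)/2 = 24·25/2 = 300
Σ LCP = 0 + 2 + 4 + 4 + 1 + 3 + 4 + 7 + 3 + 0 + 1 + 3 + 2 + 5 + 1 + 2 + 4 + 3 + 6 + 2 + 3 + 4 + 5 + 6 = 75
distinct = 300 − 75 = 225

225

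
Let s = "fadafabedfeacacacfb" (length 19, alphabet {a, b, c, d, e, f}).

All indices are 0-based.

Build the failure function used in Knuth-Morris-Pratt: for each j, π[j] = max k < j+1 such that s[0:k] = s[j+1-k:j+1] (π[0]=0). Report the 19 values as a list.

π[0] = 0
j=1 s[j]='a': π[1]=0 (border '')
j=2 s[j]='d': π[2]=0 (border '')
j=3 s[j]='a': π[3]=0 (border '')
j=4 s[j]='f': π[4]=1 (border 'f')
j=5 s[j]='a': π[5]=2 (border 'fa')
j=6 s[j]='b': k: 2→0; π[6]=0 (border '')
j=7 s[j]='e': π[7]=0 (border '')
j=8 s[j]='d': π[8]=0 (border '')
j=9 s[j]='f': π[9]=1 (border 'f')
j=10 s[j]='e': k: 1→0; π[10]=0 (border '')
j=11 s[j]='a': π[11]=0 (border '')
j=12 s[j]='c': π[12]=0 (border '')
j=13 s[j]='a': π[13]=0 (border '')
j=14 s[j]='c': π[14]=0 (border '')
j=15 s[j]='a': π[15]=0 (border '')
j=16 s[j]='c': π[16]=0 (border '')
j=17 s[j]='f': π[17]=1 (border 'f')
j=18 s[j]='b': k: 1→0; π[18]=0 (border '')

[0, 0, 0, 0, 1, 2, 0, 0, 0, 1, 0, 0, 0, 0, 0, 0, 0, 1, 0]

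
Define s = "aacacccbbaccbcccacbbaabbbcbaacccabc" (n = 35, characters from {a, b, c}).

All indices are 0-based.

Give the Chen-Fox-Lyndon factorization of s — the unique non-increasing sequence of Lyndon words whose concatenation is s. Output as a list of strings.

["aacacccbbaccbcccacbb", "aabbbcbaacccabc"]

emit factor 1: 'aacacccbbaccbcccacbb' (i=0, period=20)
emit factor 2: 'aabbbcbaacccabc' (i=20, period=15)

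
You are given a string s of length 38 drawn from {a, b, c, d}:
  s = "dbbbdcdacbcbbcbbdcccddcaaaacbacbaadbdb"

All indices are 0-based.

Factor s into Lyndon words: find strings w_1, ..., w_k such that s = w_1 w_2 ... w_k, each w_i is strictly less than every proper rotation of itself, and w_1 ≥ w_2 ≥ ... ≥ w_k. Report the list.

emit factor 1: 'd' (i=0, period=1)
emit factor 2: 'bbbdcd' (i=1, period=6)
emit factor 3: 'acbcbbcbbdcccddc' (i=7, period=16)
emit factor 4: 'aaaacbacbaadbdb' (i=23, period=15)

["d", "bbbdcd", "acbcbbcbbdcccddc", "aaaacbacbaadbdb"]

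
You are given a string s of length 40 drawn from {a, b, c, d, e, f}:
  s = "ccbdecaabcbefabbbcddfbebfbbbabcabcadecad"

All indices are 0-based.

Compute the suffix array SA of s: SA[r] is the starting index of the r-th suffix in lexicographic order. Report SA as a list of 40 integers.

[6, 13, 28, 31, 7, 38, 34, 27, 26, 25, 14, 15, 29, 32, 8, 16, 2, 21, 10, 23, 5, 30, 37, 33, 1, 9, 0, 17, 39, 18, 3, 35, 19, 22, 4, 36, 11, 12, 24, 20]

rank→(start, suffix):
  0 → (6, 'aabcbefabbbcddfbebfbbbabcabcadecad')
  1 → (13, 'abbbcddfbebfbbbabcabcadecad')
  2 → (28, 'abcabcadecad')
  3 → (31, 'abcadecad')
  4 → (7, 'abcbefabbbcddfbebfbbbabcabcadecad')
  5 → (38, 'ad')
  6 → (34, 'adecad')
  7 → (27, 'babcabcadecad')
  8 → (26, 'bbabcabcadecad')
  9 → (25, 'bbbabcabcadecad')
  10 → (14, 'bbbcddfbebfbbbabcabcadecad')
  11 → (15, 'bbcddfbebfbbbabcabcadecad')
  12 → (29, 'bcabcadecad')
  13 → (32, 'bcadecad')
  14 → (8, 'bcbefabbbcddfbebfbbbabcabcadecad')
  15 → (16, 'bcddfbebfbbbabcabcadecad')
  16 → (2, 'bdecaabcbefabbbcddfbebfbbbabcabcadecad')
  17 → (21, 'bebfbbbabcabcadecad')
  18 → (10, 'befabbbcddfbebfbbbabcabcadecad')
  19 → (23, 'bfbbbabcabcadecad')
  20 → (5, 'caabcbefabbbcddfbebfbbbabcabcadecad')
  21 → (30, 'cabcadecad')
  22 → (37, 'cad')
  23 → (33, 'cadecad')
  24 → (1, 'cbdecaabcbefabbbcddfbebfbbbabcabcadecad')
  25 → (9, 'cbefabbbcddfbebfbbbabcabcadecad')
  26 → (0, 'ccbdecaabcbefabbbcddfbebfbbbabcabcadecad')
  27 → (17, 'cddfbebfbbbabcabcadecad')
  28 → (39, 'd')
  29 → (18, 'ddfbebfbbbabcabcadecad')
  30 → (3, 'decaabcbefabbbcddfbebfbbbabcabcadecad')
  31 → (35, 'decad')
  32 → (19, 'dfbebfbbbabcabcadecad')
  33 → (22, 'ebfbbbabcabcadecad')
  34 → (4, 'ecaabcbefabbbcddfbebfbbbabcabcadecad')
  35 → (36, 'ecad')
  36 → (11, 'efabbbcddfbebfbbbabcabcadecad')
  37 → (12, 'fabbbcddfbebfbbbabcabcadecad')
  38 → (24, 'fbbbabcabcadecad')
  39 → (20, 'fbebfbbbabcabcadecad')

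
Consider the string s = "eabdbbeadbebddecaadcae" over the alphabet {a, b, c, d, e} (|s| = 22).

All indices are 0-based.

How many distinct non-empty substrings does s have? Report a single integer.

230

rank | idx | suffix
   0 |  16 | aadcae
   1 |   1 | abdbbeadbebddecaadcae
   2 |   7 | adbebddecaadcae
   3 |  17 | adcae
   4 |  20 | ae
   5 |   4 | bbeadbebddecaadcae
   6 |   2 | bdbbeadbebddecaadcae
   7 |  11 | bddecaadcae
   8 |   5 | beadbebddecaadcae
   9 |   9 | bebddecaadcae
  10 |  15 | caadcae
  11 |  19 | cae
  12 |   3 | dbbeadbebddecaadcae
  13 |   8 | dbebddecaadcae
  14 |  18 | dcae
  15 |  12 | ddecaadcae
  16 |  13 | decaadcae
  17 |  21 | e
  18 |   0 | eabdbbeadbebddecaadcae
  19 |   6 | eadbebddecaadcae
  20 |  10 | ebddecaadcae
  21 |  14 | ecaadcae

SA = [16, 1, 7, 17, 20, 4, 2, 11, 5, 9, 15, 19, 3, 8, 18, 12, 13, 21, 0, 6, 10, 14]
[i] adj suffixes → lcp
  [1] 16/1 → 1 ('a')
  [2] 1/7 → 1 ('a')
  [3] 7/17 → 2 ('ad')
  [4] 17/20 → 1 ('a')
  [5] 20/4 → 0 ('')
  [6] 4/2 → 1 ('b')
  [7] 2/11 → 2 ('bd')
  [8] 11/5 → 1 ('b')
  [9] 5/9 → 2 ('be')
  [10] 9/15 → 0 ('')
  [11] 15/19 → 2 ('ca')
  [12] 19/3 → 0 ('')
  [13] 3/8 → 2 ('db')
  [14] 8/18 → 1 ('d')
  [15] 18/12 → 1 ('d')
  [16] 12/13 → 1 ('d')
  [17] 13/21 → 0 ('')
  [18] 21/0 → 1 ('e')
  [19] 0/6 → 2 ('ea')
  [20] 6/10 → 1 ('e')
  [21] 10/14 → 1 ('e')

n(n+1)/2 = 22·23/2 = 253
Σ LCP = 0 + 1 + 1 + 2 + 1 + 0 + 1 + 2 + 1 + 2 + 0 + 2 + 0 + 2 + 1 + 1 + 1 + 0 + 1 + 2 + 1 + 1 = 23
distinct = 253 − 23 = 230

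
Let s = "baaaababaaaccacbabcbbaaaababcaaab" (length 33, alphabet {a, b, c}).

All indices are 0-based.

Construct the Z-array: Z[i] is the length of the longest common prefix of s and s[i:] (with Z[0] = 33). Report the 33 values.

Z[0]=33
i=1: outside box; Z[1]=0
i=2: outside box; Z[2]=0
i=3: outside box; Z[3]=0
i=4: outside box; Z[4]=0
i=5: outside box; Z[5]=2 extend→box=[5,7)
i=6: min(r-i=1, Z[1]=0)=0; Z[6]=0
i=7: outside box; Z[7]=4 extend→box=[7,11)
i=8: min(r-i=3, Z[1]=0)=0; Z[8]=0
i=9: min(r-i=2, Z[2]=0)=0; Z[9]=0
i=10: min(r-i=1, Z[3]=0)=0; Z[10]=0
i=11: outside box; Z[11]=0
i=12: outside box; Z[12]=0
i=13: outside box; Z[13]=0
i=14: outside box; Z[14]=0
i=15: outside box; Z[15]=2 extend→box=[15,17)
i=16: min(r-i=1, Z[1]=0)=0; Z[16]=0
i=17: outside box; Z[17]=1 extend→box=[17,18)
i=18: outside box; Z[18]=0
i=19: outside box; Z[19]=1 extend→box=[19,20)
i=20: outside box; Z[20]=8 extend→box=[20,28)
i=21: min(r-i=7, Z[1]=0)=0; Z[21]=0
i=22: min(r-i=6, Z[2]=0)=0; Z[22]=0
i=23: min(r-i=5, Z[3]=0)=0; Z[23]=0
i=24: min(r-i=4, Z[4]=0)=0; Z[24]=0
i=25: min(r-i=3, Z[5]=2)=2; Z[25]=2
i=26: min(r-i=2, Z[6]=0)=0; Z[26]=0
i=27: min(r-i=1, Z[7]=4)=1; Z[27]=1
i=28: outside box; Z[28]=0
i=29: outside box; Z[29]=0
i=30: outside box; Z[30]=0
i=31: outside box; Z[31]=0
i=32: outside box; Z[32]=1 extend→box=[32,33)

[33, 0, 0, 0, 0, 2, 0, 4, 0, 0, 0, 0, 0, 0, 0, 2, 0, 1, 0, 1, 8, 0, 0, 0, 0, 2, 0, 1, 0, 0, 0, 0, 1]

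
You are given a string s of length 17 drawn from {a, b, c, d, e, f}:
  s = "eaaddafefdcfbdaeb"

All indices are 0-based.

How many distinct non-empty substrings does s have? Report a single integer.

141

rank→(start, suffix):
  0 → (1, 'aaddafefdcfbdaeb')
  1 → (2, 'addafefdcfbdaeb')
  2 → (14, 'aeb')
  3 → (5, 'afefdcfbdaeb')
  4 → (16, 'b')
  5 → (12, 'bdaeb')
  6 → (10, 'cfbdaeb')
  7 → (13, 'daeb')
  8 → (4, 'dafefdcfbdaeb')
  9 → (9, 'dcfbdaeb')
  10 → (3, 'ddafefdcfbdaeb')
  11 → (0, 'eaaddafefdcfbdaeb')
  12 → (15, 'eb')
  13 → (7, 'efdcfbdaeb')
  14 → (11, 'fbdaeb')
  15 → (8, 'fdcfbdaeb')
  16 → (6, 'fefdcfbdaeb')

SA = [1, 2, 14, 5, 16, 12, 10, 13, 4, 9, 3, 0, 15, 7, 11, 8, 6]
rank  pair      lcp
   1  s[1:],s[2:]  1  'a'
   2  s[2:],s[14:]  1  'a'
   3  s[14:],s[5:]  1  'a'
   4  s[5:],s[16:]  0  ''
   5  s[16:],s[12:]  1  'b'
   6  s[12:],s[10:]  0  ''
   7  s[10:],s[13:]  0  ''
   8  s[13:],s[4:]  2  'da'
   9  s[4:],s[9:]  1  'd'
  10  s[9:],s[3:]  1  'd'
  11  s[3:],s[0:]  0  ''
  12  s[0:],s[15:]  1  'e'
  13  s[15:],s[7:]  1  'e'
  14  s[7:],s[11:]  0  ''
  15  s[11:],s[8:]  1  'f'
  16  s[8:],s[6:]  1  'f'

n(n+1)/2 = 17·18/2 = 153
Σ LCP = 0 + 1 + 1 + 1 + 0 + 1 + 0 + 0 + 2 + 1 + 1 + 0 + 1 + 1 + 0 + 1 + 1 = 12
distinct = 153 − 12 = 141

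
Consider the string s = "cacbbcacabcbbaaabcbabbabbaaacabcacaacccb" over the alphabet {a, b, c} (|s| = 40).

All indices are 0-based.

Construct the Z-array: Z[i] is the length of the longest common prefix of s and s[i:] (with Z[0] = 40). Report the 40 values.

[40, 0, 1, 0, 0, 3, 0, 2, 0, 0, 1, 0, 0, 0, 0, 0, 0, 1, 0, 0, 0, 0, 0, 0, 0, 0, 0, 0, 2, 0, 0, 3, 0, 2, 0, 0, 1, 1, 1, 0]

Z[0]=40
i=1: outside box; Z[1]=0
i=2: outside box; Z[2]=1 scan→box=[2,3)
i=3: outside box; Z[3]=0
i=4: outside box; Z[4]=0
i=5: outside box; Z[5]=3 scan→box=[5,8)
i=6: min(r-i=2, Z[1]=0)=0; Z[6]=0
i=7: min(r-i=1, Z[2]=1)=1; Z[7]=2 scan→box=[7,9)
i=8: min(r-i=1, Z[1]=0)=0; Z[8]=0
i=9: outside box; Z[9]=0
i=10: outside box; Z[10]=1 scan→box=[10,11)
i=11: outside box; Z[11]=0
i=12: outside box; Z[12]=0
i=13: outside box; Z[13]=0
i=14: outside box; Z[14]=0
i=15: outside box; Z[15]=0
i=16: outside box; Z[16]=0
i=17: outside box; Z[17]=1 scan→box=[17,18)
i=18: outside box; Z[18]=0
i=19: outside box; Z[19]=0
i=20: outside box; Z[20]=0
i=21: outside box; Z[21]=0
i=22: outside box; Z[22]=0
i=23: outside box; Z[23]=0
i=24: outside box; Z[24]=0
i=25: outside box; Z[25]=0
i=26: outside box; Z[26]=0
i=27: outside box; Z[27]=0
i=28: outside box; Z[28]=2 scan→box=[28,30)
i=29: min(r-i=1, Z[1]=0)=0; Z[29]=0
i=30: outside box; Z[30]=0
i=31: outside box; Z[31]=3 scan→box=[31,34)
i=32: min(r-i=2, Z[1]=0)=0; Z[32]=0
i=33: min(r-i=1, Z[2]=1)=1; Z[33]=2 scan→box=[33,35)
i=34: min(r-i=1, Z[1]=0)=0; Z[34]=0
i=35: outside box; Z[35]=0
i=36: outside box; Z[36]=1 scan→box=[36,37)
i=37: outside box; Z[37]=1 scan→box=[37,38)
i=38: outside box; Z[38]=1 scan→box=[38,39)
i=39: outside box; Z[39]=0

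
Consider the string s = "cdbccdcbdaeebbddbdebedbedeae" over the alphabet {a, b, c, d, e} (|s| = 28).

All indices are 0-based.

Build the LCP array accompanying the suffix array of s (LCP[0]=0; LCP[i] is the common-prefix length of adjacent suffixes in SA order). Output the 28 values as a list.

[0, 2, 0, 1, 1, 2, 2, 1, 3, 0, 1, 1, 2, 0, 1, 2, 2, 1, 1, 1, 2, 0, 1, 1, 2, 1, 2, 1]

rank→(start, suffix):
  0 → (26, 'ae')
  1 → (9, 'aeebbddbdebedbedeae')
  2 → (12, 'bbddbdebedbedeae')
  3 → (2, 'bccdcbdaeebbddbdebedbedeae')
  4 → (7, 'bdaeebbddbdebedbedeae')
  5 → (13, 'bddbdebedbedeae')
  6 → (16, 'bdebedbedeae')
  7 → (19, 'bedbedeae')
  8 → (22, 'bedeae')
  9 → (6, 'cbdaeebbddbdebedbedeae')
  10 → (3, 'ccdcbdaeebbddbdebedbedeae')
  11 → (0, 'cdbccdcbdaeebbddbdebedbedeae')
  12 → (4, 'cdcbdaeebbddbdebedbedeae')
  13 → (8, 'daeebbddbdebedbedeae')
  14 → (1, 'dbccdcbdaeebbddbdebedbedeae')
  15 → (15, 'dbdebedbedeae')
  16 → (21, 'dbedeae')
  17 → (5, 'dcbdaeebbddbdebedbedeae')
  18 → (14, 'ddbdebedbedeae')
  19 → (24, 'deae')
  20 → (17, 'debedbedeae')
  21 → (27, 'e')
  22 → (25, 'eae')
  23 → (11, 'ebbddbdebedbedeae')
  24 → (18, 'ebedbedeae')
  25 → (20, 'edbedeae')
  26 → (23, 'edeae')
  27 → (10, 'eebbddbdebedbedeae')

SA = [26, 9, 12, 2, 7, 13, 16, 19, 22, 6, 3, 0, 4, 8, 1, 15, 21, 5, 14, 24, 17, 27, 25, 11, 18, 20, 23, 10]
rank  pair      lcp
   1  s[26:],s[9:]  2  'ae'
   2  s[9:],s[12:]  0  ''
   3  s[12:],s[2:]  1  'b'
   4  s[2:],s[7:]  1  'b'
   5  s[7:],s[13:]  2  'bd'
   6  s[13:],s[16:]  2  'bd'
   7  s[16:],s[19:]  1  'b'
   8  s[19:],s[22:]  3  'bed'
   9  s[22:],s[6:]  0  ''
  10  s[6:],s[3:]  1  'c'
  11  s[3:],s[0:]  1  'c'
  12  s[0:],s[4:]  2  'cd'
  13  s[4:],s[8:]  0  ''
  14  s[8:],s[1:]  1  'd'
  15  s[1:],s[15:]  2  'db'
  16  s[15:],s[21:]  2  'db'
  17  s[21:],s[5:]  1  'd'
  18  s[5:],s[14:]  1  'd'
  19  s[14:],s[24:]  1  'd'
  20  s[24:],s[17:]  2  'de'
  21  s[17:],s[27:]  0  ''
  22  s[27:],s[25:]  1  'e'
  23  s[25:],s[11:]  1  'e'
  24  s[11:],s[18:]  2  'eb'
  25  s[18:],s[20:]  1  'e'
  26  s[20:],s[23:]  2  'ed'
  27  s[23:],s[10:]  1  'e'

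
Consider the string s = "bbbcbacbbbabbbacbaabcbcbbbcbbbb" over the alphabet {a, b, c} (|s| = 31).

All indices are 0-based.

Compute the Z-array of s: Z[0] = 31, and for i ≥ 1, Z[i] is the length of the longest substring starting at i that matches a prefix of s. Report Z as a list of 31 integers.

Z[0]=31
i=1: fresh scan; Z[1]=2 scan→box=[1,3)
i=2: min(r-i=1, Z[1]=2)=1; Z[2]=1
i=3: fresh scan; Z[3]=0
i=4: fresh scan; Z[4]=1 scan→box=[4,5)
i=5: fresh scan; Z[5]=0
i=6: fresh scan; Z[6]=0
i=7: fresh scan; Z[7]=3 scan→box=[7,10)
i=8: min(r-i=2, Z[1]=2)=2; Z[8]=2
i=9: min(r-i=1, Z[2]=1)=1; Z[9]=1
i=10: fresh scan; Z[10]=0
i=11: fresh scan; Z[11]=3 scan→box=[11,14)
i=12: min(r-i=2, Z[1]=2)=2; Z[12]=2
i=13: min(r-i=1, Z[2]=1)=1; Z[13]=1
i=14: fresh scan; Z[14]=0
i=15: fresh scan; Z[15]=0
i=16: fresh scan; Z[16]=1 scan→box=[16,17)
i=17: fresh scan; Z[17]=0
i=18: fresh scan; Z[18]=0
i=19: fresh scan; Z[19]=1 scan→box=[19,20)
i=20: fresh scan; Z[20]=0
i=21: fresh scan; Z[21]=1 scan→box=[21,22)
i=22: fresh scan; Z[22]=0
i=23: fresh scan; Z[23]=5 scan→box=[23,28)
i=24: min(r-i=4, Z[1]=2)=2; Z[24]=2
i=25: min(r-i=3, Z[2]=1)=1; Z[25]=1
i=26: min(r-i=2, Z[3]=0)=0; Z[26]=0
i=27: min(r-i=1, Z[4]=1)=1; Z[27]=3 scan→box=[27,30)
i=28: min(r-i=2, Z[1]=2)=2; Z[28]=3 scan→box=[28,31)
i=29: min(r-i=2, Z[1]=2)=2; Z[29]=2
i=30: min(r-i=1, Z[2]=1)=1; Z[30]=1

[31, 2, 1, 0, 1, 0, 0, 3, 2, 1, 0, 3, 2, 1, 0, 0, 1, 0, 0, 1, 0, 1, 0, 5, 2, 1, 0, 3, 3, 2, 1]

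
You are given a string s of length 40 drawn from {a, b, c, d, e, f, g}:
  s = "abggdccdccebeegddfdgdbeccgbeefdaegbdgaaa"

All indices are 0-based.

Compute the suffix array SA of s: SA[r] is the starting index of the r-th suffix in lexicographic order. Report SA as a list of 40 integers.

[39, 38, 37, 0, 31, 34, 21, 26, 11, 1, 5, 8, 23, 6, 9, 24, 30, 20, 4, 7, 15, 16, 35, 18, 10, 22, 27, 12, 28, 32, 13, 29, 17, 36, 33, 25, 19, 3, 14, 2]

rank→(start, suffix):
  0 → (39, 'a')
  1 → (38, 'aa')
  2 → (37, 'aaa')
  3 → (0, 'abggdccdccebeegddfdgdbeccgbeefdaegbdgaaa')
  4 → (31, 'aegbdgaaa')
  5 → (34, 'bdgaaa')
  6 → (21, 'beccgbeefdaegbdgaaa')
  7 → (26, 'beefdaegbdgaaa')
  8 → (11, 'beegddfdgdbeccgbeefdaegbdgaaa')
  9 → (1, 'bggdccdccebeegddfdgdbeccgbeefdaegbdgaaa')
  10 → (5, 'ccdccebeegddfdgdbeccgbeefdaegbdgaaa')
  11 → (8, 'ccebeegddfdgdbeccgbeefdaegbdgaaa')
  12 → (23, 'ccgbeefdaegbdgaaa')
  13 → (6, 'cdccebeegddfdgdbeccgbeefdaegbdgaaa')
  14 → (9, 'cebeegddfdgdbeccgbeefdaegbdgaaa')
  15 → (24, 'cgbeefdaegbdgaaa')
  16 → (30, 'daegbdgaaa')
  17 → (20, 'dbeccgbeefdaegbdgaaa')
  18 → (4, 'dccdccebeegddfdgdbeccgbeefdaegbdgaaa')
  19 → (7, 'dccebeegddfdgdbeccgbeefdaegbdgaaa')
  20 → (15, 'ddfdgdbeccgbeefdaegbdgaaa')
  21 → (16, 'dfdgdbeccgbeefdaegbdgaaa')
  22 → (35, 'dgaaa')
  23 → (18, 'dgdbeccgbeefdaegbdgaaa')
  24 → (10, 'ebeegddfdgdbeccgbeefdaegbdgaaa')
  25 → (22, 'eccgbeefdaegbdgaaa')
  26 → (27, 'eefdaegbdgaaa')
  27 → (12, 'eegddfdgdbeccgbeefdaegbdgaaa')
  28 → (28, 'efdaegbdgaaa')
  29 → (32, 'egbdgaaa')
  30 → (13, 'egddfdgdbeccgbeefdaegbdgaaa')
  31 → (29, 'fdaegbdgaaa')
  32 → (17, 'fdgdbeccgbeefdaegbdgaaa')
  33 → (36, 'gaaa')
  34 → (33, 'gbdgaaa')
  35 → (25, 'gbeefdaegbdgaaa')
  36 → (19, 'gdbeccgbeefdaegbdgaaa')
  37 → (3, 'gdccdccebeegddfdgdbeccgbeefdaegbdgaaa')
  38 → (14, 'gddfdgdbeccgbeefdaegbdgaaa')
  39 → (2, 'ggdccdccebeegddfdgdbeccgbeefdaegbdgaaa')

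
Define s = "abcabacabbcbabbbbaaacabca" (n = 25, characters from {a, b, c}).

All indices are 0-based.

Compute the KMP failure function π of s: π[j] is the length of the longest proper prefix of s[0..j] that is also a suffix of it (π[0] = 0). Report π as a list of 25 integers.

π[0] = 0
j=1 s[j]='b': π[1]=0 (border '')
j=2 s[j]='c': π[2]=0 (border '')
j=3 s[j]='a': π[3]=1 (border 'a')
j=4 s[j]='b': π[4]=2 (border 'ab')
j=5 s[j]='a': k: 2→0; π[5]=1 (border 'a')
j=6 s[j]='c': k: 1→0; π[6]=0 (border '')
j=7 s[j]='a': π[7]=1 (border 'a')
j=8 s[j]='b': π[8]=2 (border 'ab')
j=9 s[j]='b': k: 2→0; π[9]=0 (border '')
j=10 s[j]='c': π[10]=0 (border '')
j=11 s[j]='b': π[11]=0 (border '')
j=12 s[j]='a': π[12]=1 (border 'a')
j=13 s[j]='b': π[13]=2 (border 'ab')
j=14 s[j]='b': k: 2→0; π[14]=0 (border '')
j=15 s[j]='b': π[15]=0 (border '')
j=16 s[j]='b': π[16]=0 (border '')
j=17 s[j]='a': π[17]=1 (border 'a')
j=18 s[j]='a': k: 1→0; π[18]=1 (border 'a')
j=19 s[j]='a': k: 1→0; π[19]=1 (border 'a')
j=20 s[j]='c': k: 1→0; π[20]=0 (border '')
j=21 s[j]='a': π[21]=1 (border 'a')
j=22 s[j]='b': π[22]=2 (border 'ab')
j=23 s[j]='c': π[23]=3 (border 'abc')
j=24 s[j]='a': π[24]=4 (border 'abca')

[0, 0, 0, 1, 2, 1, 0, 1, 2, 0, 0, 0, 1, 2, 0, 0, 0, 1, 1, 1, 0, 1, 2, 3, 4]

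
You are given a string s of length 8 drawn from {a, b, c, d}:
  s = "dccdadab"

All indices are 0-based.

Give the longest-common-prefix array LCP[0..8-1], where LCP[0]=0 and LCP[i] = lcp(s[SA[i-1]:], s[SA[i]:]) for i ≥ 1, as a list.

[0, 1, 0, 0, 1, 0, 2, 1]

rank | idx | suffix
   0 |   6 | ab
   1 |   4 | adab
   2 |   7 | b
   3 |   1 | ccdadab
   4 |   2 | cdadab
   5 |   5 | dab
   6 |   3 | dadab
   7 |   0 | dccdadab

SA = [6, 4, 7, 1, 2, 5, 3, 0]
i: (SA[i-1],SA[i]) lcp shared
  1: (6,4) 1 'a'
  2: (4,7) 0 ''
  3: (7,1) 0 ''
  4: (1,2) 1 'c'
  5: (2,5) 0 ''
  6: (5,3) 2 'da'
  7: (3,0) 1 'd'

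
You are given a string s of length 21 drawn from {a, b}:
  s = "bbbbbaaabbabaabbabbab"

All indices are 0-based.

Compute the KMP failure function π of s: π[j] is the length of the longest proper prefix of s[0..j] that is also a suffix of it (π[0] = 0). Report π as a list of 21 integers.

π[0] = 0
j=1 s[j]='b': π[1]=1 (border 'b')
j=2 s[j]='b': π[2]=2 (border 'bb')
j=3 s[j]='b': π[3]=3 (border 'bbb')
j=4 s[j]='b': π[4]=4 (border 'bbbb')
j=5 s[j]='a': k: 4→3→2→1→0; π[5]=0 (border '')
j=6 s[j]='a': π[6]=0 (border '')
j=7 s[j]='a': π[7]=0 (border '')
j=8 s[j]='b': π[8]=1 (border 'b')
j=9 s[j]='b': π[9]=2 (border 'bb')
j=10 s[j]='a': k: 2→1→0; π[10]=0 (border '')
j=11 s[j]='b': π[11]=1 (border 'b')
j=12 s[j]='a': k: 1→0; π[12]=0 (border '')
j=13 s[j]='a': π[13]=0 (border '')
j=14 s[j]='b': π[14]=1 (border 'b')
j=15 s[j]='b': π[15]=2 (border 'bb')
j=16 s[j]='a': k: 2→1→0; π[16]=0 (border '')
j=17 s[j]='b': π[17]=1 (border 'b')
j=18 s[j]='b': π[18]=2 (border 'bb')
j=19 s[j]='a': k: 2→1→0; π[19]=0 (border '')
j=20 s[j]='b': π[20]=1 (border 'b')

[0, 1, 2, 3, 4, 0, 0, 0, 1, 2, 0, 1, 0, 0, 1, 2, 0, 1, 2, 0, 1]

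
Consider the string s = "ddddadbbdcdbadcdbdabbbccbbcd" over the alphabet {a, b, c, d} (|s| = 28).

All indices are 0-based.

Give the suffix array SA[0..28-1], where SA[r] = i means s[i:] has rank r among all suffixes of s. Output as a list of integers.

[18, 4, 12, 11, 19, 20, 24, 6, 21, 25, 16, 7, 23, 22, 26, 9, 14, 27, 17, 3, 10, 5, 15, 8, 13, 2, 1, 0]

rank→(start, suffix):
  0 → (18, 'abbbccbbcd')
  1 → (4, 'adbbdcdbadcdbdabbbccbbcd')
  2 → (12, 'adcdbdabbbccbbcd')
  3 → (11, 'badcdbdabbbccbbcd')
  4 → (19, 'bbbccbbcd')
  5 → (20, 'bbccbbcd')
  6 → (24, 'bbcd')
  7 → (6, 'bbdcdbadcdbdabbbccbbcd')
  8 → (21, 'bccbbcd')
  9 → (25, 'bcd')
  10 → (16, 'bdabbbccbbcd')
  11 → (7, 'bdcdbadcdbdabbbccbbcd')
  12 → (23, 'cbbcd')
  13 → (22, 'ccbbcd')
  14 → (26, 'cd')
  15 → (9, 'cdbadcdbdabbbccbbcd')
  16 → (14, 'cdbdabbbccbbcd')
  17 → (27, 'd')
  18 → (17, 'dabbbccbbcd')
  19 → (3, 'dadbbdcdbadcdbdabbbccbbcd')
  20 → (10, 'dbadcdbdabbbccbbcd')
  21 → (5, 'dbbdcdbadcdbdabbbccbbcd')
  22 → (15, 'dbdabbbccbbcd')
  23 → (8, 'dcdbadcdbdabbbccbbcd')
  24 → (13, 'dcdbdabbbccbbcd')
  25 → (2, 'ddadbbdcdbadcdbdabbbccbbcd')
  26 → (1, 'dddadbbdcdbadcdbdabbbccbbcd')
  27 → (0, 'ddddadbbdcdbadcdbdabbbccbbcd')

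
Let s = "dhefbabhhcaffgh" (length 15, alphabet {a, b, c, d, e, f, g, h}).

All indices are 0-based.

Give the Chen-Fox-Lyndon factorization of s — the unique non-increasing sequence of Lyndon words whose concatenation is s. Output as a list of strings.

["dhef", "b", "abhhcaffgh"]

emit factor 1: 'dhef' (i=0, period=4)
emit factor 2: 'b' (i=4, period=1)
emit factor 3: 'abhhcaffgh' (i=5, period=10)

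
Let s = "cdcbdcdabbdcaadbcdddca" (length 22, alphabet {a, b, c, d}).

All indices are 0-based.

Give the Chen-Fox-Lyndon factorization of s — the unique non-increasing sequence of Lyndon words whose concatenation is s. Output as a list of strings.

emit factor 1: 'cd' (i=0, period=2)
emit factor 2: 'c' (i=2, period=1)
emit factor 3: 'bdcd' (i=3, period=4)
emit factor 4: 'abbdc' (i=7, period=5)
emit factor 5: 'aadbcdddc' (i=12, period=9)
emit factor 6: 'a' (i=21, period=1)

["cd", "c", "bdcd", "abbdc", "aadbcdddc", "a"]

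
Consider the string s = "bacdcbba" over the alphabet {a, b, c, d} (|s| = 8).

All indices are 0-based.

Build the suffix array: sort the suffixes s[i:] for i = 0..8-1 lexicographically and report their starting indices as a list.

[7, 1, 6, 0, 5, 4, 2, 3]

rank | idx | suffix
   0 |   7 | a
   1 |   1 | acdcbba
   2 |   6 | ba
   3 |   0 | bacdcbba
   4 |   5 | bba
   5 |   4 | cbba
   6 |   2 | cdcbba
   7 |   3 | dcbba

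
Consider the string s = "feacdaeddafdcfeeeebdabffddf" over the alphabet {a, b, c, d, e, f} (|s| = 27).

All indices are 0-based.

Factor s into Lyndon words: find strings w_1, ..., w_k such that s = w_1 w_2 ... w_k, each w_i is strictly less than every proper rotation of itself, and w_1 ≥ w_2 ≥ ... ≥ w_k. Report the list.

emit factor 1: 'f' (i=0, period=1)
emit factor 2: 'e' (i=1, period=1)
emit factor 3: 'acdaeddafdcfeeeebd' (i=2, period=18)
emit factor 4: 'abffddf' (i=20, period=7)

["f", "e", "acdaeddafdcfeeeebd", "abffddf"]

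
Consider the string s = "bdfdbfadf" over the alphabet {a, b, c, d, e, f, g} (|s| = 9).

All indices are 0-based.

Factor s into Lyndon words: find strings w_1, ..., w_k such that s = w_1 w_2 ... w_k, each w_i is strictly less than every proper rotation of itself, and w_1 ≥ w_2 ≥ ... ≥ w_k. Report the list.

emit factor 1: 'bdfdbf' (i=0, period=6)
emit factor 2: 'adf' (i=6, period=3)

["bdfdbf", "adf"]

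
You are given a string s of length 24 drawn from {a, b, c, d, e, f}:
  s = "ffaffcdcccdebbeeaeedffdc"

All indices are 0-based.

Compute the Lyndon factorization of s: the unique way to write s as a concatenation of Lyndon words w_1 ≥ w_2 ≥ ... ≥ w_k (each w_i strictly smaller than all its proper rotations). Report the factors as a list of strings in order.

["f", "f", "affcdcccdebbee", "aeedffdc"]

emit factor 1: 'f' (i=0, period=1)
emit factor 2: 'f' (i=1, period=1)
emit factor 3: 'affcdcccdebbee' (i=2, period=14)
emit factor 4: 'aeedffdc' (i=16, period=8)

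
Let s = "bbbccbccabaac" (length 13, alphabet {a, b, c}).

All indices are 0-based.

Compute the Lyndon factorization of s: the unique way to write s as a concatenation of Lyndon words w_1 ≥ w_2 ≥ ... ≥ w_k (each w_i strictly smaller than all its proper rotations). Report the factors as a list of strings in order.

emit factor 1: 'bbbccbcc' (i=0, period=8)
emit factor 2: 'ab' (i=8, period=2)
emit factor 3: 'aac' (i=10, period=3)

["bbbccbcc", "ab", "aac"]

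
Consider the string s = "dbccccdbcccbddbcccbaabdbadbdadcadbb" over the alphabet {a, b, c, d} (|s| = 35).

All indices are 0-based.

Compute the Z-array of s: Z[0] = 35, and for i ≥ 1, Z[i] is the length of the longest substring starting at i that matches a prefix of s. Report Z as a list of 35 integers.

[35, 0, 0, 0, 0, 0, 5, 0, 0, 0, 0, 0, 1, 5, 0, 0, 0, 0, 0, 0, 0, 0, 2, 0, 0, 2, 0, 1, 0, 1, 0, 0, 2, 0, 0]

Z[0]=35
i=1: fresh scan; Z[1]=0
i=2: fresh scan; Z[2]=0
i=3: fresh scan; Z[3]=0
i=4: fresh scan; Z[4]=0
i=5: fresh scan; Z[5]=0
i=6: fresh scan; Z[6]=5 extend→box=[6,11)
i=7: min(r-i=4, Z[1]=0)=0; Z[7]=0
i=8: min(r-i=3, Z[2]=0)=0; Z[8]=0
i=9: min(r-i=2, Z[3]=0)=0; Z[9]=0
i=10: min(r-i=1, Z[4]=0)=0; Z[10]=0
i=11: fresh scan; Z[11]=0
i=12: fresh scan; Z[12]=1 extend→box=[12,13)
i=13: fresh scan; Z[13]=5 extend→box=[13,18)
i=14: min(r-i=4, Z[1]=0)=0; Z[14]=0
i=15: min(r-i=3, Z[2]=0)=0; Z[15]=0
i=16: min(r-i=2, Z[3]=0)=0; Z[16]=0
i=17: min(r-i=1, Z[4]=0)=0; Z[17]=0
i=18: fresh scan; Z[18]=0
i=19: fresh scan; Z[19]=0
i=20: fresh scan; Z[20]=0
i=21: fresh scan; Z[21]=0
i=22: fresh scan; Z[22]=2 extend→box=[22,24)
i=23: min(r-i=1, Z[1]=0)=0; Z[23]=0
i=24: fresh scan; Z[24]=0
i=25: fresh scan; Z[25]=2 extend→box=[25,27)
i=26: min(r-i=1, Z[1]=0)=0; Z[26]=0
i=27: fresh scan; Z[27]=1 extend→box=[27,28)
i=28: fresh scan; Z[28]=0
i=29: fresh scan; Z[29]=1 extend→box=[29,30)
i=30: fresh scan; Z[30]=0
i=31: fresh scan; Z[31]=0
i=32: fresh scan; Z[32]=2 extend→box=[32,34)
i=33: min(r-i=1, Z[1]=0)=0; Z[33]=0
i=34: fresh scan; Z[34]=0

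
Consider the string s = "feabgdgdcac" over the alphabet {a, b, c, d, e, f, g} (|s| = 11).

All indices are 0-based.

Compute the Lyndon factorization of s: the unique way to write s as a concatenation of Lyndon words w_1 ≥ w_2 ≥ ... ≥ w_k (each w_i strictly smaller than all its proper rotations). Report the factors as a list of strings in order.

["f", "e", "abgdgdcac"]

emit factor 1: 'f' (i=0, period=1)
emit factor 2: 'e' (i=1, period=1)
emit factor 3: 'abgdgdcac' (i=2, period=9)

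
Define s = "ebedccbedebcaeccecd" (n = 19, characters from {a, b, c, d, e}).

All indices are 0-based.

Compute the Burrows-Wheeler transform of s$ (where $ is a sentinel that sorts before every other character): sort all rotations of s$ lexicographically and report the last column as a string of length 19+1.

dceecbcdeecceed$acbb

rank  rotation              last
    0  $ebedccbedebcaeccecd  d
    1  aeccecd$ebedccbedebc  c
    2  bcaeccecd$ebedccbede  e
    3  bedccbedebcaeccecd$e  e
    4  bedebcaeccecd$ebedcc  c
    5  caeccecd$ebedccbedeb  b
    6  cbedebcaeccecd$ebedc  c
    7  ccbedebcaeccecd$ebed  d
    8  ccecd$ebedccbedebcae  e
    9  cd$ebedccbedebcaecce  e
   10  cecd$ebedccbedebcaec  c
   11  d$ebedccbedebcaeccec  c
   12  dccbedebcaeccecd$ebe  e
   13  debcaeccecd$ebedccbe  e
   14  ebcaeccecd$ebedccbed  d
   15  ebedccbedebcaeccecd$  $
   16  eccecd$ebedccbedebca  a
   17  ecd$ebedccbedebcaecc  c
   18  edccbedebcaeccecd$eb  b
   19  edebcaeccecd$ebedccb  b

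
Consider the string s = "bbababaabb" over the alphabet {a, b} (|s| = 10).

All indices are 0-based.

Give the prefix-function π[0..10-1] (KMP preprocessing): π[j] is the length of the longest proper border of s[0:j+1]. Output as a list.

π[0] = 0
j=1 s[j]='b': π[1]=1 (border 'b')
j=2 s[j]='a': k: 1→0; π[2]=0 (border '')
j=3 s[j]='b': π[3]=1 (border 'b')
j=4 s[j]='a': k: 1→0; π[4]=0 (border '')
j=5 s[j]='b': π[5]=1 (border 'b')
j=6 s[j]='a': k: 1→0; π[6]=0 (border '')
j=7 s[j]='a': π[7]=0 (border '')
j=8 s[j]='b': π[8]=1 (border 'b')
j=9 s[j]='b': π[9]=2 (border 'bb')

[0, 1, 0, 1, 0, 1, 0, 0, 1, 2]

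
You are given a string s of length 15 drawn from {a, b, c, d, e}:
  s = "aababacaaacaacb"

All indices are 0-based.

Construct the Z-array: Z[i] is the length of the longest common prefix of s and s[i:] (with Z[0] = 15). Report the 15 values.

[15, 1, 0, 1, 0, 1, 0, 2, 2, 1, 0, 2, 1, 0, 0]

Z[0]=15
i=1: fresh scan; Z[1]=1 grow→box=[1,2)
i=2: fresh scan; Z[2]=0
i=3: fresh scan; Z[3]=1 grow→box=[3,4)
i=4: fresh scan; Z[4]=0
i=5: fresh scan; Z[5]=1 grow→box=[5,6)
i=6: fresh scan; Z[6]=0
i=7: fresh scan; Z[7]=2 grow→box=[7,9)
i=8: min(r-i=1, Z[1]=1)=1; Z[8]=2 grow→box=[8,10)
i=9: min(r-i=1, Z[1]=1)=1; Z[9]=1
i=10: fresh scan; Z[10]=0
i=11: fresh scan; Z[11]=2 grow→box=[11,13)
i=12: min(r-i=1, Z[1]=1)=1; Z[12]=1
i=13: fresh scan; Z[13]=0
i=14: fresh scan; Z[14]=0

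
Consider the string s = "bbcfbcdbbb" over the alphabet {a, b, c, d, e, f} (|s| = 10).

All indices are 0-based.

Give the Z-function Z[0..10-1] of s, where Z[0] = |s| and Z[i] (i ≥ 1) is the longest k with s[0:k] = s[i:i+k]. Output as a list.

Z[0]=10
i=1: outside box; Z[1]=1 extend→box=[1,2)
i=2: outside box; Z[2]=0
i=3: outside box; Z[3]=0
i=4: outside box; Z[4]=1 extend→box=[4,5)
i=5: outside box; Z[5]=0
i=6: outside box; Z[6]=0
i=7: outside box; Z[7]=2 extend→box=[7,9)
i=8: min(r-i=1, Z[1]=1)=1; Z[8]=2 extend→box=[8,10)
i=9: min(r-i=1, Z[1]=1)=1; Z[9]=1

[10, 1, 0, 0, 1, 0, 0, 2, 2, 1]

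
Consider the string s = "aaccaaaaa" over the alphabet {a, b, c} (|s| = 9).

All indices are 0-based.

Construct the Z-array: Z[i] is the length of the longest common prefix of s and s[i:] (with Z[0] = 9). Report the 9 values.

Z[0]=9
i=1: i≥r, start 0; Z[1]=1 scan→box=[1,2)
i=2: i≥r, start 0; Z[2]=0
i=3: i≥r, start 0; Z[3]=0
i=4: i≥r, start 0; Z[4]=2 scan→box=[4,6)
i=5: min(r-i=1, Z[1]=1)=1; Z[5]=2 scan→box=[5,7)
i=6: min(r-i=1, Z[1]=1)=1; Z[6]=2 scan→box=[6,8)
i=7: min(r-i=1, Z[1]=1)=1; Z[7]=2 scan→box=[7,9)
i=8: min(r-i=1, Z[1]=1)=1; Z[8]=1

[9, 1, 0, 0, 2, 2, 2, 2, 1]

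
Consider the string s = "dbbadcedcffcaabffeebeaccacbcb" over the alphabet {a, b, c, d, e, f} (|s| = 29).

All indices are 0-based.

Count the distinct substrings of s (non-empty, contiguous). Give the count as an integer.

407

rank | idx | suffix
   0 |  12 | aabffeebeaccacbcb
   1 |  13 | abffeebeaccacbcb
   2 |  24 | acbcb
   3 |  21 | accacbcb
   4 |   3 | adcedcffcaabffeebeaccacbcb
   5 |  28 | b
   6 |   2 | badcedcffcaabffeebeaccacbcb
   7 |   1 | bbadcedcffcaabffeebeaccacbcb
   8 |  26 | bcb
   9 |  19 | beaccacbcb
  10 |  14 | bffeebeaccacbcb
  11 |  11 | caabffeebeaccacbcb
  12 |  23 | cacbcb
  13 |  27 | cb
  14 |  25 | cbcb
  15 |  22 | ccacbcb
  16 |   5 | cedcffcaabffeebeaccacbcb
  17 |   8 | cffcaabffeebeaccacbcb
  18 |   0 | dbbadcedcffcaabffeebeaccacbcb
  19 |   4 | dcedcffcaabffeebeaccacbcb
  20 |   7 | dcffcaabffeebeaccacbcb
  21 |  20 | eaccacbcb
  22 |  18 | ebeaccacbcb
  23 |   6 | edcffcaabffeebeaccacbcb
  24 |  17 | eebeaccacbcb
  25 |  10 | fcaabffeebeaccacbcb
  26 |  16 | feebeaccacbcb
  27 |   9 | ffcaabffeebeaccacbcb
  28 |  15 | ffeebeaccacbcb

SA = [12, 13, 24, 21, 3, 28, 2, 1, 26, 19, 14, 11, 23, 27, 25, 22, 5, 8, 0, 4, 7, 20, 18, 6, 17, 10, 16, 9, 15]
rank  pair      lcp
   1  s[12:],s[13:]  1  'a'
   2  s[13:],s[24:]  1  'a'
   3  s[24:],s[21:]  2  'ac'
   4  s[21:],s[3:]  1  'a'
   5  s[3:],s[28:]  0  ''
   6  s[28:],s[2:]  1  'b'
   7  s[2:],s[1:]  1  'b'
   8  s[1:],s[26:]  1  'b'
   9  s[26:],s[19:]  1  'b'
  10  s[19:],s[14:]  1  'b'
  11  s[14:],s[11:]  0  ''
  12  s[11:],s[23:]  2  'ca'
  13  s[23:],s[27:]  1  'c'
  14  s[27:],s[25:]  2  'cb'
  15  s[25:],s[22:]  1  'c'
  16  s[22:],s[5:]  1  'c'
  17  s[5:],s[8:]  1  'c'
  18  s[8:],s[0:]  0  ''
  19  s[0:],s[4:]  1  'd'
  20  s[4:],s[7:]  2  'dc'
  21  s[7:],s[20:]  0  ''
  22  s[20:],s[18:]  1  'e'
  23  s[18:],s[6:]  1  'e'
  24  s[6:],s[17:]  1  'e'
  25  s[17:],s[10:]  0  ''
  26  s[10:],s[16:]  1  'f'
  27  s[16:],s[9:]  1  'f'
  28  s[9:],s[15:]  2  'ff'

n(n+1)/2 = 29·30/2 = 435
Σ LCP = 0 + 1 + 1 + 2 + 1 + 0 + 1 + 1 + 1 + 1 + 1 + 0 + 2 + 1 + 2 + 1 + 1 + 1 + 0 + 1 + 2 + 0 + 1 + 1 + 1 + 0 + 1 + 1 + 2 = 28
distinct = 435 − 28 = 407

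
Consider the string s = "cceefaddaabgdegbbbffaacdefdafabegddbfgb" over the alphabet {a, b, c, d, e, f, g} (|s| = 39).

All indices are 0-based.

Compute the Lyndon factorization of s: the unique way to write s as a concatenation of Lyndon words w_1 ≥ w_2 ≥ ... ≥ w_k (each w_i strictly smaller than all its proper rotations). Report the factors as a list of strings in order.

["cceef", "add", "aabgdegbbbffaacdefdafabegddbfgb"]

emit factor 1: 'cceef' (i=0, period=5)
emit factor 2: 'add' (i=5, period=3)
emit factor 3: 'aabgdegbbbffaacdefdafabegddbfgb' (i=8, period=31)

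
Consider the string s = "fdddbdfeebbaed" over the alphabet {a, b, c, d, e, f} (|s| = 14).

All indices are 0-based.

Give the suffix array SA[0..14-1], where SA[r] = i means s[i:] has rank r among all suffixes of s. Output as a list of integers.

[11, 10, 9, 4, 13, 3, 2, 1, 5, 8, 12, 7, 0, 6]

rank | idx | suffix
   0 |  11 | aed
   1 |  10 | baed
   2 |   9 | bbaed
   3 |   4 | bdfeebbaed
   4 |  13 | d
   5 |   3 | dbdfeebbaed
   6 |   2 | ddbdfeebbaed
   7 |   1 | dddbdfeebbaed
   8 |   5 | dfeebbaed
   9 |   8 | ebbaed
  10 |  12 | ed
  11 |   7 | eebbaed
  12 |   0 | fdddbdfeebbaed
  13 |   6 | feebbaed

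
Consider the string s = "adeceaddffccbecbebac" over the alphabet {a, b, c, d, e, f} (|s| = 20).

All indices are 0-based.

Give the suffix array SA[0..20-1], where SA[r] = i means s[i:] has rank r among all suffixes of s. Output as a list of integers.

[18, 5, 0, 17, 15, 12, 19, 14, 11, 10, 3, 6, 1, 7, 4, 16, 13, 2, 9, 8]

sorted suffixes:
  #0 SA[0]=18  'ac'
  #1 SA[1]=5  'addffccbecbebac'
  #2 SA[2]=0  'adeceaddffccbecbebac'
  #3 SA[3]=17  'bac'
  #4 SA[4]=15  'bebac'
  #5 SA[5]=12  'becbebac'
  #6 SA[6]=19  'c'
  #7 SA[7]=14  'cbebac'
  #8 SA[8]=11  'cbecbebac'
  #9 SA[9]=10  'ccbecbebac'
  #10 SA[10]=3  'ceaddffccbecbebac'
  #11 SA[11]=6  'ddffccbecbebac'
  #12 SA[12]=1  'deceaddffccbecbebac'
  #13 SA[13]=7  'dffccbecbebac'
  #14 SA[14]=4  'eaddffccbecbebac'
  #15 SA[15]=16  'ebac'
  #16 SA[16]=13  'ecbebac'
  #17 SA[17]=2  'eceaddffccbecbebac'
  #18 SA[18]=9  'fccbecbebac'
  #19 SA[19]=8  'ffccbecbebac'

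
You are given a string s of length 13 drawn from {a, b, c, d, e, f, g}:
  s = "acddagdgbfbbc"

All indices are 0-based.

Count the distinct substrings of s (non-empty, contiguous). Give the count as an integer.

84

rank | idx | suffix
   0 |   0 | acddagdgbfbbc
   1 |   4 | agdgbfbbc
   2 |  10 | bbc
   3 |  11 | bc
   4 |   8 | bfbbc
   5 |  12 | c
   6 |   1 | cddagdgbfbbc
   7 |   3 | dagdgbfbbc
   8 |   2 | ddagdgbfbbc
   9 |   6 | dgbfbbc
  10 |   9 | fbbc
  11 |   7 | gbfbbc
  12 |   5 | gdgbfbbc

SA = [0, 4, 10, 11, 8, 12, 1, 3, 2, 6, 9, 7, 5]
rank  pair      lcp
   1  s[0:],s[4:]  1  'a'
   2  s[4:],s[10:]  0  ''
   3  s[10:],s[11:]  1  'b'
   4  s[11:],s[8:]  1  'b'
   5  s[8:],s[12:]  0  ''
   6  s[12:],s[1:]  1  'c'
   7  s[1:],s[3:]  0  ''
   8  s[3:],s[2:]  1  'd'
   9  s[2:],s[6:]  1  'd'
  10  s[6:],s[9:]  0  ''
  11  s[9:],s[7:]  0  ''
  12  s[7:],s[5:]  1  'g'

n(n+1)/2 = 13·14/2 = 91
Σ LCP = 0 + 1 + 0 + 1 + 1 + 0 + 1 + 0 + 1 + 1 + 0 + 0 + 1 = 7
distinct = 91 − 7 = 84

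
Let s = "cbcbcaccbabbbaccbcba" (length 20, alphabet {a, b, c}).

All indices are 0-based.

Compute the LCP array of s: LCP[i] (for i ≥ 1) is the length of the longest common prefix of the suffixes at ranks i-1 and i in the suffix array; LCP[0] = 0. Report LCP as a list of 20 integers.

sorted suffixes:
  #0 SA[0]=19  'a'
  #1 SA[1]=9  'abbbaccbcba'
  #2 SA[2]=5  'accbabbbaccbcba'
  #3 SA[3]=13  'accbcba'
  #4 SA[4]=18  'ba'
  #5 SA[5]=8  'babbbaccbcba'
  #6 SA[6]=12  'baccbcba'
  #7 SA[7]=11  'bbaccbcba'
  #8 SA[8]=10  'bbbaccbcba'
  #9 SA[9]=3  'bcaccbabbbaccbcba'
  #10 SA[10]=16  'bcba'
  #11 SA[11]=1  'bcbcaccbabbbaccbcba'
  #12 SA[12]=4  'caccbabbbaccbcba'
  #13 SA[13]=17  'cba'
  #14 SA[14]=7  'cbabbbaccbcba'
  #15 SA[15]=2  'cbcaccbabbbaccbcba'
  #16 SA[16]=15  'cbcba'
  #17 SA[17]=0  'cbcbcaccbabbbaccbcba'
  #18 SA[18]=6  'ccbabbbaccbcba'
  #19 SA[19]=14  'ccbcba'

SA = [19, 9, 5, 13, 18, 8, 12, 11, 10, 3, 16, 1, 4, 17, 7, 2, 15, 0, 6, 14]
[i] adj suffixes → lcp
  [1] 19/9 → 1 ('a')
  [2] 9/5 → 1 ('a')
  [3] 5/13 → 4 ('accb')
  [4] 13/18 → 0 ('')
  [5] 18/8 → 2 ('ba')
  [6] 8/12 → 2 ('ba')
  [7] 12/11 → 1 ('b')
  [8] 11/10 → 2 ('bb')
  [9] 10/3 → 1 ('b')
  [10] 3/16 → 2 ('bc')
  [11] 16/1 → 3 ('bcb')
  [12] 1/4 → 0 ('')
  [13] 4/17 → 1 ('c')
  [14] 17/7 → 3 ('cba')
  [15] 7/2 → 2 ('cb')
  [16] 2/15 → 3 ('cbc')
  [17] 15/0 → 4 ('cbcb')
  [18] 0/6 → 1 ('c')
  [19] 6/14 → 3 ('ccb')

[0, 1, 1, 4, 0, 2, 2, 1, 2, 1, 2, 3, 0, 1, 3, 2, 3, 4, 1, 3]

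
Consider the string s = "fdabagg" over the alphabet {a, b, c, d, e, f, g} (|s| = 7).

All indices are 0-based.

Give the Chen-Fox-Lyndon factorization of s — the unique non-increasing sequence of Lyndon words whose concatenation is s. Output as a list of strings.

emit factor 1: 'f' (i=0, period=1)
emit factor 2: 'd' (i=1, period=1)
emit factor 3: 'abagg' (i=2, period=5)

["f", "d", "abagg"]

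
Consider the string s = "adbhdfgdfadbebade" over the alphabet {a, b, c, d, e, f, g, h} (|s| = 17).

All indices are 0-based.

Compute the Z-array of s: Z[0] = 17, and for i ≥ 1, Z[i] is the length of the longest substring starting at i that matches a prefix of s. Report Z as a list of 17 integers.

[17, 0, 0, 0, 0, 0, 0, 0, 0, 3, 0, 0, 0, 0, 2, 0, 0]

Z[0]=17
i=1: fresh scan; Z[1]=0
i=2: fresh scan; Z[2]=0
i=3: fresh scan; Z[3]=0
i=4: fresh scan; Z[4]=0
i=5: fresh scan; Z[5]=0
i=6: fresh scan; Z[6]=0
i=7: fresh scan; Z[7]=0
i=8: fresh scan; Z[8]=0
i=9: fresh scan; Z[9]=3 extend→box=[9,12)
i=10: min(r-i=2, Z[1]=0)=0; Z[10]=0
i=11: min(r-i=1, Z[2]=0)=0; Z[11]=0
i=12: fresh scan; Z[12]=0
i=13: fresh scan; Z[13]=0
i=14: fresh scan; Z[14]=2 extend→box=[14,16)
i=15: min(r-i=1, Z[1]=0)=0; Z[15]=0
i=16: fresh scan; Z[16]=0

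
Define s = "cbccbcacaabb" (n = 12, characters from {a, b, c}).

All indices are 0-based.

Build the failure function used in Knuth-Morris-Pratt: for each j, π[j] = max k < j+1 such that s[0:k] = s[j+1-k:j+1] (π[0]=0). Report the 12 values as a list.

π[0] = 0
j=1 s[j]='b': π[1]=0 (border '')
j=2 s[j]='c': π[2]=1 (border 'c')
j=3 s[j]='c': k: 1→0; π[3]=1 (border 'c')
j=4 s[j]='b': π[4]=2 (border 'cb')
j=5 s[j]='c': π[5]=3 (border 'cbc')
j=6 s[j]='a': k: 3→1→0; π[6]=0 (border '')
j=7 s[j]='c': π[7]=1 (border 'c')
j=8 s[j]='a': k: 1→0; π[8]=0 (border '')
j=9 s[j]='a': π[9]=0 (border '')
j=10 s[j]='b': π[10]=0 (border '')
j=11 s[j]='b': π[11]=0 (border '')

[0, 0, 1, 1, 2, 3, 0, 1, 0, 0, 0, 0]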